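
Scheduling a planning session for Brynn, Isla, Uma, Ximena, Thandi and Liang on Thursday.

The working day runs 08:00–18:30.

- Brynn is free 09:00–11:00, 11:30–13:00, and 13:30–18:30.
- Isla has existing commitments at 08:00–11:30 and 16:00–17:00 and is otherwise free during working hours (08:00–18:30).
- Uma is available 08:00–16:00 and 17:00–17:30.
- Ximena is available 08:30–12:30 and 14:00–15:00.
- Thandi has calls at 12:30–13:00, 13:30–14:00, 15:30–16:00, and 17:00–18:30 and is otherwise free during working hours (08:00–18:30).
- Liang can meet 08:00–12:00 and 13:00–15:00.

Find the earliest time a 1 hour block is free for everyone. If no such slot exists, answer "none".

Isla free within 08:00–18:30: 11:30–16:00, 17:00–18:30.
Thandi free within 08:00–18:30: 08:00–12:30, 13:00–13:30, 14:00–15:30, 16:00–17:00.
Brynn ∩ Isla: 11:30–13:00, 13:30–16:00, 17:00–18:30.
Brynn ∩ Isla ∩ Uma: 11:30–13:00, 13:30–16:00, 17:00–17:30.
Brynn ∩ Isla ∩ Uma ∩ Ximena: 11:30–12:30, 14:00–15:00.
Brynn ∩ Isla ∩ Uma ∩ Ximena ∩ Thandi: 11:30–12:30, 14:00–15:00.
Brynn ∩ Isla ∩ Uma ∩ Ximena ∩ Thandi ∩ Liang: 11:30–12:00, 14:00–15:00.
Windows ≥ 60 min: 14:00–15:00.
Earliest such window starts at 14:00.

14:00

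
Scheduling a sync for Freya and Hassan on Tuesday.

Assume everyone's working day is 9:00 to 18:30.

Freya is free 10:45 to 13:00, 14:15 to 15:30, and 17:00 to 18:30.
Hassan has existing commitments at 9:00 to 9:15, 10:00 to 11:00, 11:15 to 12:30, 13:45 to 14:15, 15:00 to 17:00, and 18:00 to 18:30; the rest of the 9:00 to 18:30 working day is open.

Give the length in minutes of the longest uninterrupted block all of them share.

Hassan free within 09:00–18:30: 09:15–10:00, 11:00–11:15, 12:30–13:45, 14:15–15:00, 17:00–18:00.
Freya ∩ Hassan: 11:00–11:15, 12:30–13:00, 14:15–15:00, 17:00–18:00.
Common window lengths: 15, 30, 45, 60 min; longest is 60.

60 minutes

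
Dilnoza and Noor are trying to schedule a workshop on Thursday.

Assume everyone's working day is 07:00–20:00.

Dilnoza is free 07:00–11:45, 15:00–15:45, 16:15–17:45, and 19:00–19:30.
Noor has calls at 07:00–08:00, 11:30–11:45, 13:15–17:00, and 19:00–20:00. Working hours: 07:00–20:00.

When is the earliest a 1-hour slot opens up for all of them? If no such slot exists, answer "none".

08:00

Noor free within 07:00–20:00: 08:00–11:30, 11:45–13:15, 17:00–19:00.
Dilnoza ∩ Noor: 08:00–11:30, 17:00–17:45.
Windows ≥ 60 min: 08:00–11:30.
Earliest such window starts at 08:00.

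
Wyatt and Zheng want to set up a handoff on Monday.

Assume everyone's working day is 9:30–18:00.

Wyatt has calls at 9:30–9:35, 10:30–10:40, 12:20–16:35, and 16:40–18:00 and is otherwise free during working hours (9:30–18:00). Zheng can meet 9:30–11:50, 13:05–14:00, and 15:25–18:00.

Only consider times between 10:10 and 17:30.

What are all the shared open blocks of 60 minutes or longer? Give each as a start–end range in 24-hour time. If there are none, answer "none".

Wyatt free within 09:30–18:00: 09:35–10:30, 10:40–12:20, 16:35–16:40.
Wyatt ∩ Zheng: 09:35–10:30, 10:40–11:50, 16:35–16:40.
Restricted to 10:10–17:30: 10:10–10:30, 10:40–11:50, 16:35–16:40.
Windows ≥ 60 min: 10:40–11:50.

10:40–11:50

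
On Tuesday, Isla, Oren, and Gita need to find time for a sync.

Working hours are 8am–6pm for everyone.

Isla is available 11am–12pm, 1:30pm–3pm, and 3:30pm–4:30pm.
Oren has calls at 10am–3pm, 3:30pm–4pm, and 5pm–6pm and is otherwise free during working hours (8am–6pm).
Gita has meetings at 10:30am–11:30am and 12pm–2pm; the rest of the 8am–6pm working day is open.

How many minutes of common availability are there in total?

30 minutes

Oren free within 08:00–18:00: 08:00–10:00, 15:00–15:30, 16:00–17:00.
Gita free within 08:00–18:00: 08:00–10:30, 11:30–12:00, 14:00–18:00.
Isla ∩ Oren: 16:00–16:30.
Isla ∩ Oren ∩ Gita: 16:00–16:30.
Total common minutes: 30.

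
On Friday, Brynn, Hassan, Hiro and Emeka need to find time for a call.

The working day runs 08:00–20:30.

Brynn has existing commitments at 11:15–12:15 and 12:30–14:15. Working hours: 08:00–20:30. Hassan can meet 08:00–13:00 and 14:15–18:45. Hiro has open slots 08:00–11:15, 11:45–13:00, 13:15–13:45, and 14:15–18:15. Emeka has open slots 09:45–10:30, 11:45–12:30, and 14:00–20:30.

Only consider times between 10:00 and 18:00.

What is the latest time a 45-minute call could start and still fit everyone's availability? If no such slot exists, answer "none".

17:15

Brynn free within 08:00–20:30: 08:00–11:15, 12:15–12:30, 14:15–20:30.
Brynn ∩ Hassan: 08:00–11:15, 12:15–12:30, 14:15–18:45.
Brynn ∩ Hassan ∩ Hiro: 08:00–11:15, 12:15–12:30, 14:15–18:15.
Brynn ∩ Hassan ∩ Hiro ∩ Emeka: 09:45–10:30, 12:15–12:30, 14:15–18:15.
Restricted to 10:00–18:00: 10:00–10:30, 12:15–12:30, 14:15–18:00.
Windows ≥ 45 min: 14:15–18:00.
Latest start in the last window 14:15–18:00 is 18:00 − 45 min = 17:15.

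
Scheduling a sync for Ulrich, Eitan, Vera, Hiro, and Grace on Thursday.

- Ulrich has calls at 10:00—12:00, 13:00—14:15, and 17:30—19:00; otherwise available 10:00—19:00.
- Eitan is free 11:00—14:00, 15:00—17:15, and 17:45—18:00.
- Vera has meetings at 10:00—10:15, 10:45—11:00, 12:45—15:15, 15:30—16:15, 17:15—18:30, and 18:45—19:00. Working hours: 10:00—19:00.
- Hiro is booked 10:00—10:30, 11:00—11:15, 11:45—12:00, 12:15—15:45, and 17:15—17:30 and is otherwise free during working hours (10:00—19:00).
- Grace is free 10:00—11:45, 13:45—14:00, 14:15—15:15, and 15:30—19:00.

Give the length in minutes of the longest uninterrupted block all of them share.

60 minutes

Ulrich free within 10:00–19:00: 12:00–13:00, 14:15–17:30.
Vera free within 10:00–19:00: 10:15–10:45, 11:00–12:45, 15:15–15:30, 16:15–17:15, 18:30–18:45.
Hiro free within 10:00–19:00: 10:30–11:00, 11:15–11:45, 12:00–12:15, 15:45–17:15, 17:30–19:00.
Ulrich ∩ Eitan: 12:00–13:00, 15:00–17:15.
Ulrich ∩ Eitan ∩ Vera: 12:00–12:45, 15:15–15:30, 16:15–17:15.
Ulrich ∩ Eitan ∩ Vera ∩ Hiro: 12:00–12:15, 16:15–17:15.
Ulrich ∩ Eitan ∩ Vera ∩ Hiro ∩ Grace: 16:15–17:15.
Single common window of 60 minutes.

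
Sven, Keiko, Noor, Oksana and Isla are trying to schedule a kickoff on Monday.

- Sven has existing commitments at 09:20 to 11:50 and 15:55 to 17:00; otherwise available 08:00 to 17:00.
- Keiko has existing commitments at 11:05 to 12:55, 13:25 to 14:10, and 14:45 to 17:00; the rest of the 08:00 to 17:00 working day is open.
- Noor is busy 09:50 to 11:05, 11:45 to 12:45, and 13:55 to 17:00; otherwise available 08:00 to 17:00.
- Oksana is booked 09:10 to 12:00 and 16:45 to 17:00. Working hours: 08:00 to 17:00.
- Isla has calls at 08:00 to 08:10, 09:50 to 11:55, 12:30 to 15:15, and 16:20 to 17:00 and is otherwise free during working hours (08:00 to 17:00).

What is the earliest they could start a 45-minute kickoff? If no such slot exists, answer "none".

08:10

Sven free within 08:00–17:00: 08:00–09:20, 11:50–15:55.
Keiko free within 08:00–17:00: 08:00–11:05, 12:55–13:25, 14:10–14:45.
Noor free within 08:00–17:00: 08:00–09:50, 11:05–11:45, 12:45–13:55.
Oksana free within 08:00–17:00: 08:00–09:10, 12:00–16:45.
Isla free within 08:00–17:00: 08:10–09:50, 11:55–12:30, 15:15–16:20.
Sven ∩ Keiko: 08:00–09:20, 12:55–13:25, 14:10–14:45.
Sven ∩ Keiko ∩ Noor: 08:00–09:20, 12:55–13:25.
Sven ∩ Keiko ∩ Noor ∩ Oksana: 08:00–09:10, 12:55–13:25.
Sven ∩ Keiko ∩ Noor ∩ Oksana ∩ Isla: 08:10–09:10.
Windows ≥ 45 min: 08:10–09:10.
Earliest such window starts at 08:10.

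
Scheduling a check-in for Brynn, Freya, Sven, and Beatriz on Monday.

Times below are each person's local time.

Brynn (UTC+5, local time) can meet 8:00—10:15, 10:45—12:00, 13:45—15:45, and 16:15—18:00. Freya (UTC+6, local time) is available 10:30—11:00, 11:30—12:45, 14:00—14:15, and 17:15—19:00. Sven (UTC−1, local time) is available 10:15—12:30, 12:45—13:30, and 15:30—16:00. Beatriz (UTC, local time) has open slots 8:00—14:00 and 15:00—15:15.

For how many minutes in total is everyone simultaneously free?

105 minutes

Brynn → UTC: 03:00–05:15, 05:45–07:00, 08:45–10:45, 11:15–13:00.
Freya → UTC: 04:30–05:00, 05:30–06:45, 08:00–08:15, 11:15–13:00.
Sven → UTC: 11:15–13:30, 13:45–14:30, 16:30–17:00.
Beatriz → UTC: 08:00–14:00, 15:00–15:15.
Brynn ∩ Freya: 04:30–05:00, 05:45–06:45, 11:15–13:00.
Brynn ∩ Freya ∩ Sven: 11:15–13:00.
Brynn ∩ Freya ∩ Sven ∩ Beatriz: 11:15–13:00.
Total common minutes: 105.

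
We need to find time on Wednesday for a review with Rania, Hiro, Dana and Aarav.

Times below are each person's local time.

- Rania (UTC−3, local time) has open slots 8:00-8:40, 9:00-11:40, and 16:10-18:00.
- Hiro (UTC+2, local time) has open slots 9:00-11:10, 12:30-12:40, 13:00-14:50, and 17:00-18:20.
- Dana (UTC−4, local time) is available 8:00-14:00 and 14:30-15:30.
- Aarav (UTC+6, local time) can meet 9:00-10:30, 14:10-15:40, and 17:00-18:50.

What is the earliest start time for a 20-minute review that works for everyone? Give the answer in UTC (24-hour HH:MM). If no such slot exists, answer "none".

12:00

Rania → UTC: 11:00–11:40, 12:00–14:40, 19:10–21:00.
Hiro → UTC: 07:00–09:10, 10:30–10:40, 11:00–12:50, 15:00–16:20.
Dana → UTC: 12:00–18:00, 18:30–19:30.
Aarav → UTC: 03:00–04:30, 08:10–09:40, 11:00–12:50.
Rania ∩ Hiro: 11:00–11:40, 12:00–12:50.
Rania ∩ Hiro ∩ Dana: 12:00–12:50.
Rania ∩ Hiro ∩ Dana ∩ Aarav: 12:00–12:50.
Windows ≥ 20 min: 12:00–12:50.
Earliest such window starts at 12:00.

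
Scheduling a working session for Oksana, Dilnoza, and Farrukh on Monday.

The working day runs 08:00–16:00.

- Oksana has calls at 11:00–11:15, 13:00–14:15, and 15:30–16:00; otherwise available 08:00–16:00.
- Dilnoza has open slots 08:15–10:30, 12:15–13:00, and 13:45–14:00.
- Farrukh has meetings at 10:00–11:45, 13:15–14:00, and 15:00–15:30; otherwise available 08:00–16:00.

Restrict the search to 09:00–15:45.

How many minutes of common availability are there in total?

105 minutes

Oksana free within 08:00–16:00: 08:00–11:00, 11:15–13:00, 14:15–15:30.
Farrukh free within 08:00–16:00: 08:00–10:00, 11:45–13:15, 14:00–15:00, 15:30–16:00.
Oksana ∩ Dilnoza: 08:15–10:30, 12:15–13:00.
Oksana ∩ Dilnoza ∩ Farrukh: 08:15–10:00, 12:15–13:00.
Restricted to 09:00–15:45: 09:00–10:00, 12:15–13:00.
Total common minutes: 60 + 45 = 105.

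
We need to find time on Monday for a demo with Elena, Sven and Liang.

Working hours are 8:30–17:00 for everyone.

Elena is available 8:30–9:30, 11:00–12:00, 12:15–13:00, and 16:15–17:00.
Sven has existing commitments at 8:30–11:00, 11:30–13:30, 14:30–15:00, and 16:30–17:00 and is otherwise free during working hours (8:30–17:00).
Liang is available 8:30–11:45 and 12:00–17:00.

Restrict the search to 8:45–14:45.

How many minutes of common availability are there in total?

Sven free within 08:30–17:00: 11:00–11:30, 13:30–14:30, 15:00–16:30.
Elena ∩ Sven: 11:00–11:30, 16:15–16:30.
Elena ∩ Sven ∩ Liang: 11:00–11:30, 16:15–16:30.
Restricted to 08:45–14:45: 11:00–11:30.
Total common minutes: 30.

30 minutes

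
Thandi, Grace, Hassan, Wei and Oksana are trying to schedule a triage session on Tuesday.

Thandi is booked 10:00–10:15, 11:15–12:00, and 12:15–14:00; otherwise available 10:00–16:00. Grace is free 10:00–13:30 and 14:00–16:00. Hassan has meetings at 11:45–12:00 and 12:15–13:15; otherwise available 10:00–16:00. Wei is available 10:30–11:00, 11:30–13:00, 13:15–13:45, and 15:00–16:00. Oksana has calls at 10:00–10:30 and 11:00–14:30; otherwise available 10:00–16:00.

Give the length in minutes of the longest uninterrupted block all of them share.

60 minutes

Thandi free within 10:00–16:00: 10:15–11:15, 12:00–12:15, 14:00–16:00.
Hassan free within 10:00–16:00: 10:00–11:45, 12:00–12:15, 13:15–16:00.
Oksana free within 10:00–16:00: 10:30–11:00, 14:30–16:00.
Thandi ∩ Grace: 10:15–11:15, 12:00–12:15, 14:00–16:00.
Thandi ∩ Grace ∩ Hassan: 10:15–11:15, 12:00–12:15, 14:00–16:00.
Thandi ∩ Grace ∩ Hassan ∩ Wei: 10:30–11:00, 12:00–12:15, 15:00–16:00.
Thandi ∩ Grace ∩ Hassan ∩ Wei ∩ Oksana: 10:30–11:00, 15:00–16:00.
Common window lengths: 30, 60 min; longest is 60.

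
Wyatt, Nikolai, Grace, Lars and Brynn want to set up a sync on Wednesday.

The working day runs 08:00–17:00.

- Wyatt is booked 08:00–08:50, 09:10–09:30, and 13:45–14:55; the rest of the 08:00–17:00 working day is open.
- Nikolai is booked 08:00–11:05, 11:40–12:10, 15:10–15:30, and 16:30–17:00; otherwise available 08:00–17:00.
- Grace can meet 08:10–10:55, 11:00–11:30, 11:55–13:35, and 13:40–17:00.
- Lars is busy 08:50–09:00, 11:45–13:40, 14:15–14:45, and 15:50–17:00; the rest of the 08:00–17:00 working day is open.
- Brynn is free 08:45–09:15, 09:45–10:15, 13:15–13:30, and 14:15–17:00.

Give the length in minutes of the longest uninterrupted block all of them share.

Wyatt free within 08:00–17:00: 08:50–09:10, 09:30–13:45, 14:55–17:00.
Nikolai free within 08:00–17:00: 11:05–11:40, 12:10–15:10, 15:30–16:30.
Lars free within 08:00–17:00: 08:00–08:50, 09:00–11:45, 13:40–14:15, 14:45–15:50.
Wyatt ∩ Nikolai: 11:05–11:40, 12:10–13:45, 14:55–15:10, 15:30–16:30.
Wyatt ∩ Nikolai ∩ Grace: 11:05–11:30, 12:10–13:35, 13:40–13:45, 14:55–15:10, 15:30–16:30.
Wyatt ∩ Nikolai ∩ Grace ∩ Lars: 11:05–11:30, 13:40–13:45, 14:55–15:10, 15:30–15:50.
Wyatt ∩ Nikolai ∩ Grace ∩ Lars ∩ Brynn: 14:55–15:10, 15:30–15:50.
Common window lengths: 15, 20 min; longest is 20.

20 minutes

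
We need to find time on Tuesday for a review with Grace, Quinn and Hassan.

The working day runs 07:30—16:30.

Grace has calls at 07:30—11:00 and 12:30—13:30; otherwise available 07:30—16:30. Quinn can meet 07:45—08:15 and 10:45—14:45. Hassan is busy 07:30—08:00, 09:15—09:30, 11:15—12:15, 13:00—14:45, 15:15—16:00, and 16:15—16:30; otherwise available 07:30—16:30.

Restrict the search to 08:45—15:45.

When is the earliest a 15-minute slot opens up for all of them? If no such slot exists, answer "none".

Grace free within 07:30–16:30: 11:00–12:30, 13:30–16:30.
Hassan free within 07:30–16:30: 08:00–09:15, 09:30–11:15, 12:15–13:00, 14:45–15:15, 16:00–16:15.
Grace ∩ Quinn: 11:00–12:30, 13:30–14:45.
Grace ∩ Quinn ∩ Hassan: 11:00–11:15, 12:15–12:30.
Restricted to 08:45–15:45: 11:00–11:15, 12:15–12:30.
Windows ≥ 15 min: 11:00–11:15, 12:15–12:30.
Earliest such window starts at 11:00.

11:00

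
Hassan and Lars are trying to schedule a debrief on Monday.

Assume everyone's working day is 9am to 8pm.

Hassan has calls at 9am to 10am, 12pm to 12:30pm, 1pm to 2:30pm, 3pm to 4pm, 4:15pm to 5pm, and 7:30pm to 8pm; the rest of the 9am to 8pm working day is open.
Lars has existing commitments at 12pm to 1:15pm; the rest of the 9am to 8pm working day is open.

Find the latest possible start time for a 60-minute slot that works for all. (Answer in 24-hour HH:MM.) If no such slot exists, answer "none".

18:30

Hassan free within 09:00–20:00: 10:00–12:00, 12:30–13:00, 14:30–15:00, 16:00–16:15, 17:00–19:30.
Lars free within 09:00–20:00: 09:00–12:00, 13:15–20:00.
Hassan ∩ Lars: 10:00–12:00, 14:30–15:00, 16:00–16:15, 17:00–19:30.
Windows ≥ 60 min: 10:00–12:00, 17:00–19:30.
Latest start in the last window 17:00–19:30 is 19:30 − 60 min = 18:30.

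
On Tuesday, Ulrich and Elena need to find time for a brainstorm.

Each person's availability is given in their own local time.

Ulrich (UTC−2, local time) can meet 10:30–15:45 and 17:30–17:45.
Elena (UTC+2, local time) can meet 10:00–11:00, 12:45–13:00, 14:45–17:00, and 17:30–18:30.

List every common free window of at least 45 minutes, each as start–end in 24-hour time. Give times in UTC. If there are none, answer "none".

12:45–15:00, 15:30–16:30

Ulrich → UTC: 12:30–17:45, 19:30–19:45.
Elena → UTC: 08:00–09:00, 10:45–11:00, 12:45–15:00, 15:30–16:30.
Ulrich ∩ Elena: 12:45–15:00, 15:30–16:30.
Windows ≥ 45 min: 12:45–15:00, 15:30–16:30.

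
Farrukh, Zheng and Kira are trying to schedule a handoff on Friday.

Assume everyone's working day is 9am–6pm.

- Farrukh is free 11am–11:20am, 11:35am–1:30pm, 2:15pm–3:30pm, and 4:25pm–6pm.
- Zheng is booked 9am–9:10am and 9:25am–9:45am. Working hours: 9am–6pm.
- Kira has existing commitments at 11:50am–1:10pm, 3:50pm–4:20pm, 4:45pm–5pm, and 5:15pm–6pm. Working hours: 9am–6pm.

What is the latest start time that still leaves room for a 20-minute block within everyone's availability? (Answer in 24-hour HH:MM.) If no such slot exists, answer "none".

16:25

Zheng free within 09:00–18:00: 09:10–09:25, 09:45–18:00.
Kira free within 09:00–18:00: 09:00–11:50, 13:10–15:50, 16:20–16:45, 17:00–17:15.
Farrukh ∩ Zheng: 11:00–11:20, 11:35–13:30, 14:15–15:30, 16:25–18:00.
Farrukh ∩ Zheng ∩ Kira: 11:00–11:20, 11:35–11:50, 13:10–13:30, 14:15–15:30, 16:25–16:45, 17:00–17:15.
Windows ≥ 20 min: 11:00–11:20, 13:10–13:30, 14:15–15:30, 16:25–16:45.
Latest start in the last window 16:25–16:45 is 16:45 − 20 min = 16:25.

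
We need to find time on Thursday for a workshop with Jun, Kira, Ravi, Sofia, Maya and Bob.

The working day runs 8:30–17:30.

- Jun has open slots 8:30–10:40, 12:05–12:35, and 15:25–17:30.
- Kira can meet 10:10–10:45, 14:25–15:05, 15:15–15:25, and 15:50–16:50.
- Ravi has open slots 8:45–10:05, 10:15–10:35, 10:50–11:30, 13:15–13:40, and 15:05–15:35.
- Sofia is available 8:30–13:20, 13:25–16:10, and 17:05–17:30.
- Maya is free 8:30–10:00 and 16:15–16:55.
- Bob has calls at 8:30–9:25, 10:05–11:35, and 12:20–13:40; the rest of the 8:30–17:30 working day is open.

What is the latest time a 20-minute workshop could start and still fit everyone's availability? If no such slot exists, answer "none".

none

Bob free within 08:30–17:30: 09:25–10:05, 11:35–12:20, 13:40–17:30.
Jun ∩ Kira: 10:10–10:40, 15:50–16:50.
Jun ∩ Kira ∩ Ravi: 10:15–10:35.
Jun ∩ Kira ∩ Ravi ∩ Sofia: 10:15–10:35.
Jun ∩ Kira ∩ Ravi ∩ Sofia ∩ Maya: (none).
Jun ∩ Kira ∩ Ravi ∩ Sofia ∩ Maya ∩ Bob: (none).
Windows ≥ 20 min: (none).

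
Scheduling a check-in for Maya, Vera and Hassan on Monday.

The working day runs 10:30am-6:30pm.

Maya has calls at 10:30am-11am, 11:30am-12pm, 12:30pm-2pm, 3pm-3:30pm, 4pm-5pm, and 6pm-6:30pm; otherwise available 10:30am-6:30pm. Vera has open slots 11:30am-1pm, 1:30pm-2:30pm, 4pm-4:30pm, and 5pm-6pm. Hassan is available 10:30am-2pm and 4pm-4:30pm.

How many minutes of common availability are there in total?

Maya free within 10:30–18:30: 11:00–11:30, 12:00–12:30, 14:00–15:00, 15:30–16:00, 17:00–18:00.
Maya ∩ Vera: 12:00–12:30, 14:00–14:30, 17:00–18:00.
Maya ∩ Vera ∩ Hassan: 12:00–12:30.
Total common minutes: 30.

30 minutes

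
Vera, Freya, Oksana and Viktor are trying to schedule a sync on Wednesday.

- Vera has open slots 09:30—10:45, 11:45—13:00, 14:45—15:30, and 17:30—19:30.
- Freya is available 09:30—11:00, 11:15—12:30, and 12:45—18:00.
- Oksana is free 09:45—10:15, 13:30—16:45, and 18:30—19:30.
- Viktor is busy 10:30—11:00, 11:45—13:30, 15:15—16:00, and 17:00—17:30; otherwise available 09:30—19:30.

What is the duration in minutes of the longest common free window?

Viktor free within 09:30–19:30: 09:30–10:30, 11:00–11:45, 13:30–15:15, 16:00–17:00, 17:30–19:30.
Vera ∩ Freya: 09:30–10:45, 11:45–12:30, 12:45–13:00, 14:45–15:30, 17:30–18:00.
Vera ∩ Freya ∩ Oksana: 09:45–10:15, 14:45–15:30.
Vera ∩ Freya ∩ Oksana ∩ Viktor: 09:45–10:15, 14:45–15:15.
Common window lengths: 30, 30 min; longest is 30.

30 minutes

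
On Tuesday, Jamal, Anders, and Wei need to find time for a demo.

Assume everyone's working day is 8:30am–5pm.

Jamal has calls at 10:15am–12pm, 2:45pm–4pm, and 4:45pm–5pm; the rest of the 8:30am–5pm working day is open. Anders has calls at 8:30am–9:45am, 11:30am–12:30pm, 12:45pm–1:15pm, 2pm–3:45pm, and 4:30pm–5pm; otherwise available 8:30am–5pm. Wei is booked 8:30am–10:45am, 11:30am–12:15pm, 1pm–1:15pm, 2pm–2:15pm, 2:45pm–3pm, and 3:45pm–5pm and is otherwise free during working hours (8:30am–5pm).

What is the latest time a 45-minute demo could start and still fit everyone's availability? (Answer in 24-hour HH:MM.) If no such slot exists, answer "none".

Jamal free within 08:30–17:00: 08:30–10:15, 12:00–14:45, 16:00–16:45.
Anders free within 08:30–17:00: 09:45–11:30, 12:30–12:45, 13:15–14:00, 15:45–16:30.
Wei free within 08:30–17:00: 10:45–11:30, 12:15–13:00, 13:15–14:00, 14:15–14:45, 15:00–15:45.
Jamal ∩ Anders: 09:45–10:15, 12:30–12:45, 13:15–14:00, 16:00–16:30.
Jamal ∩ Anders ∩ Wei: 12:30–12:45, 13:15–14:00.
Windows ≥ 45 min: 13:15–14:00.
Latest start in the last window 13:15–14:00 is 14:00 − 45 min = 13:15.

13:15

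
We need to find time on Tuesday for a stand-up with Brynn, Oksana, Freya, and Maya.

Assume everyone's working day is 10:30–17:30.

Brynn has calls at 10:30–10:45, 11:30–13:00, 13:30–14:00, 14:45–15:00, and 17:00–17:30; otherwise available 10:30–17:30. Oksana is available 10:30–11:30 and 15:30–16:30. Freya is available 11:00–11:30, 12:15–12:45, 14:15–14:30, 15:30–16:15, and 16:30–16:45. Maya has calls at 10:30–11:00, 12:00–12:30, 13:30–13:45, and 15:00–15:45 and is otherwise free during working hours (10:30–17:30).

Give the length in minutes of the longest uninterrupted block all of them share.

30 minutes

Brynn free within 10:30–17:30: 10:45–11:30, 13:00–13:30, 14:00–14:45, 15:00–17:00.
Maya free within 10:30–17:30: 11:00–12:00, 12:30–13:30, 13:45–15:00, 15:45–17:30.
Brynn ∩ Oksana: 10:45–11:30, 15:30–16:30.
Brynn ∩ Oksana ∩ Freya: 11:00–11:30, 15:30–16:15.
Brynn ∩ Oksana ∩ Freya ∩ Maya: 11:00–11:30, 15:45–16:15.
Common window lengths: 30, 30 min; longest is 30.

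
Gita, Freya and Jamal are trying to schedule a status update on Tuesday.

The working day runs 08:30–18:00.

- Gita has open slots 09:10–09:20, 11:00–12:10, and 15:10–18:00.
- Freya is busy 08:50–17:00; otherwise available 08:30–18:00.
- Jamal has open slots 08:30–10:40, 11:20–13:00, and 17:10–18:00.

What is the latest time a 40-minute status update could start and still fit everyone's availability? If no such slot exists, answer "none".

17:20

Freya free within 08:30–18:00: 08:30–08:50, 17:00–18:00.
Gita ∩ Freya: 17:00–18:00.
Gita ∩ Freya ∩ Jamal: 17:10–18:00.
Windows ≥ 40 min: 17:10–18:00.
Latest start in the last window 17:10–18:00 is 18:00 − 40 min = 17:20.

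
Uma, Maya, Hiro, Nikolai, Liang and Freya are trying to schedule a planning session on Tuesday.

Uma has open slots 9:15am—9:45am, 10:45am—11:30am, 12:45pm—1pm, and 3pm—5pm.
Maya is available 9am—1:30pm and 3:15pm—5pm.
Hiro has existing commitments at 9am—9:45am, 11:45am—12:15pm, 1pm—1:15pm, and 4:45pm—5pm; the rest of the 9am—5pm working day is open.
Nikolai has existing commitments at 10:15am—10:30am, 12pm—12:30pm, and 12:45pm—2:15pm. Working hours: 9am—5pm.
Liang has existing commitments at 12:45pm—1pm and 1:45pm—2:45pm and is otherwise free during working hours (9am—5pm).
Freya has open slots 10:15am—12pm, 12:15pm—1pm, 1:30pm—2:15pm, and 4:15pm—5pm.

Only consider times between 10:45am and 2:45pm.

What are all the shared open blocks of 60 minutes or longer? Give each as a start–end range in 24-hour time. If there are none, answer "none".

none

Hiro free within 09:00–17:00: 09:45–11:45, 12:15–13:00, 13:15–16:45.
Nikolai free within 09:00–17:00: 09:00–10:15, 10:30–12:00, 12:30–12:45, 14:15–17:00.
Liang free within 09:00–17:00: 09:00–12:45, 13:00–13:45, 14:45–17:00.
Uma ∩ Maya: 09:15–09:45, 10:45–11:30, 12:45–13:00, 15:15–17:00.
Uma ∩ Maya ∩ Hiro: 10:45–11:30, 12:45–13:00, 15:15–16:45.
Uma ∩ Maya ∩ Hiro ∩ Nikolai: 10:45–11:30, 15:15–16:45.
Uma ∩ Maya ∩ Hiro ∩ Nikolai ∩ Liang: 10:45–11:30, 15:15–16:45.
Uma ∩ Maya ∩ Hiro ∩ Nikolai ∩ Liang ∩ Freya: 10:45–11:30, 16:15–16:45.
Restricted to 10:45–14:45: 10:45–11:30.
Windows ≥ 60 min: (none).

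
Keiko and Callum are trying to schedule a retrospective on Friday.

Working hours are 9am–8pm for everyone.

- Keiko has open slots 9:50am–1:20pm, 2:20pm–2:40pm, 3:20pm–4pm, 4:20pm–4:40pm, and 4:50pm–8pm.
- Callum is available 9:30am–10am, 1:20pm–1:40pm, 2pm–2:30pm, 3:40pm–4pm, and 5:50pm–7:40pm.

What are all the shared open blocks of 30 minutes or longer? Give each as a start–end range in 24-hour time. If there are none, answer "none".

Keiko ∩ Callum: 09:50–10:00, 14:20–14:30, 15:40–16:00, 17:50–19:40.
Windows ≥ 30 min: 17:50–19:40.

17:50–19:40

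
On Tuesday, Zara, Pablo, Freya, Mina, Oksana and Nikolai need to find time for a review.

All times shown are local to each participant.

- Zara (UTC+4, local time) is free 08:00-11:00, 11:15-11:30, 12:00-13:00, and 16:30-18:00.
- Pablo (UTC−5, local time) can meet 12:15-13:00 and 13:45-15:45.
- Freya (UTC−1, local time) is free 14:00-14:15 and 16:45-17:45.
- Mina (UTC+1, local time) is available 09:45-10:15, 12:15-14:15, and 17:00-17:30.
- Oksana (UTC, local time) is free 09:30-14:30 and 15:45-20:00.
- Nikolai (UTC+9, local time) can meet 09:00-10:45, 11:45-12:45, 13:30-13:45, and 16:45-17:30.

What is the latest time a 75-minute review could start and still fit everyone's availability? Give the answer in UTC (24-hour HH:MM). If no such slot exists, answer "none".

Zara → UTC: 04:00–07:00, 07:15–07:30, 08:00–09:00, 12:30–14:00.
Pablo → UTC: 17:15–18:00, 18:45–20:45.
Freya → UTC: 15:00–15:15, 17:45–18:45.
Mina → UTC: 08:45–09:15, 11:15–13:15, 16:00–16:30.
Oksana → UTC: 09:30–14:30, 15:45–20:00.
Nikolai → UTC: 00:00–01:45, 02:45–03:45, 04:30–04:45, 07:45–08:30.
Zara ∩ Pablo: (none).
Zara ∩ Pablo ∩ Freya: (none).
Zara ∩ Pablo ∩ Freya ∩ Mina: (none).
Zara ∩ Pablo ∩ Freya ∩ Mina ∩ Oksana: (none).
Zara ∩ Pablo ∩ Freya ∩ Mina ∩ Oksana ∩ Nikolai: (none).
Windows ≥ 75 min: (none).

none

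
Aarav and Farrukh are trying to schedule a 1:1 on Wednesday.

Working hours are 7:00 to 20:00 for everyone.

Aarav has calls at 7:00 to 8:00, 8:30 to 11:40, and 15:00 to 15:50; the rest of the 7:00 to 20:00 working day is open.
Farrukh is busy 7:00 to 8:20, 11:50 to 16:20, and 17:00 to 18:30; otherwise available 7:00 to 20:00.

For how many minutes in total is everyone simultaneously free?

Aarav free within 07:00–20:00: 08:00–08:30, 11:40–15:00, 15:50–20:00.
Farrukh free within 07:00–20:00: 08:20–11:50, 16:20–17:00, 18:30–20:00.
Aarav ∩ Farrukh: 08:20–08:30, 11:40–11:50, 16:20–17:00, 18:30–20:00.
Total common minutes: 10 + 10 + 40 + 90 = 150.

150 minutes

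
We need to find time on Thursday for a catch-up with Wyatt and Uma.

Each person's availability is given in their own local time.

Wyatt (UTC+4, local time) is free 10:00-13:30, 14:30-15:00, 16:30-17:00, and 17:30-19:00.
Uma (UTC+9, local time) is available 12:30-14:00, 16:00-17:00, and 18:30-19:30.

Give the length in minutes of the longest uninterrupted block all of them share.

60 minutes

Wyatt → UTC: 06:00–09:30, 10:30–11:00, 12:30–13:00, 13:30–15:00.
Uma → UTC: 03:30–05:00, 07:00–08:00, 09:30–10:30.
Wyatt ∩ Uma: 07:00–08:00.
Single common window of 60 minutes.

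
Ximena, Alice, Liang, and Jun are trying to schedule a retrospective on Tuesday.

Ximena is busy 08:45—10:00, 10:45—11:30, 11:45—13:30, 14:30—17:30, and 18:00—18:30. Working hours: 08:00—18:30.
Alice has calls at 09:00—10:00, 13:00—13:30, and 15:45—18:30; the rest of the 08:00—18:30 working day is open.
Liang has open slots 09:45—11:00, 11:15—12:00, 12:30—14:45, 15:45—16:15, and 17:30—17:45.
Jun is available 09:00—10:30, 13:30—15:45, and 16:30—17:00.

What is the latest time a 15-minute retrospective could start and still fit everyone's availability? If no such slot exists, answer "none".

14:15

Ximena free within 08:00–18:30: 08:00–08:45, 10:00–10:45, 11:30–11:45, 13:30–14:30, 17:30–18:00.
Alice free within 08:00–18:30: 08:00–09:00, 10:00–13:00, 13:30–15:45.
Ximena ∩ Alice: 08:00–08:45, 10:00–10:45, 11:30–11:45, 13:30–14:30.
Ximena ∩ Alice ∩ Liang: 10:00–10:45, 11:30–11:45, 13:30–14:30.
Ximena ∩ Alice ∩ Liang ∩ Jun: 10:00–10:30, 13:30–14:30.
Windows ≥ 15 min: 10:00–10:30, 13:30–14:30.
Latest start in the last window 13:30–14:30 is 14:30 − 15 min = 14:15.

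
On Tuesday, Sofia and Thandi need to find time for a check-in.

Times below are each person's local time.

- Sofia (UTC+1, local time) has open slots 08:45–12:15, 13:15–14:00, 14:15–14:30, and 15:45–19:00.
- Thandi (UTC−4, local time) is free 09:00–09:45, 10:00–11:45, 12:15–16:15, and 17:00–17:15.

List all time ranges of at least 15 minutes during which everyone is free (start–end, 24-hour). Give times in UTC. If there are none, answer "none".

13:15–13:30, 14:45–15:45, 16:15–18:00

Sofia → UTC: 07:45–11:15, 12:15–13:00, 13:15–13:30, 14:45–18:00.
Thandi → UTC: 13:00–13:45, 14:00–15:45, 16:15–20:15, 21:00–21:15.
Sofia ∩ Thandi: 13:15–13:30, 14:45–15:45, 16:15–18:00.
Windows ≥ 15 min: 13:15–13:30, 14:45–15:45, 16:15–18:00.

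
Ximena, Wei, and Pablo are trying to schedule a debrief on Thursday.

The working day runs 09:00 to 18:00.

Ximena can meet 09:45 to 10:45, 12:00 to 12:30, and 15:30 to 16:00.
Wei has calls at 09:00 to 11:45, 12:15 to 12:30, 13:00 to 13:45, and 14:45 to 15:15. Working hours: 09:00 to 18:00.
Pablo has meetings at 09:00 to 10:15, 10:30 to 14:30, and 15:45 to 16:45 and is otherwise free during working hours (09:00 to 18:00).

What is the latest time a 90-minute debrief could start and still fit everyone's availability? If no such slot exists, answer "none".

Wei free within 09:00–18:00: 11:45–12:15, 12:30–13:00, 13:45–14:45, 15:15–18:00.
Pablo free within 09:00–18:00: 10:15–10:30, 14:30–15:45, 16:45–18:00.
Ximena ∩ Wei: 12:00–12:15, 15:30–16:00.
Ximena ∩ Wei ∩ Pablo: 15:30–15:45.
Windows ≥ 90 min: (none).

none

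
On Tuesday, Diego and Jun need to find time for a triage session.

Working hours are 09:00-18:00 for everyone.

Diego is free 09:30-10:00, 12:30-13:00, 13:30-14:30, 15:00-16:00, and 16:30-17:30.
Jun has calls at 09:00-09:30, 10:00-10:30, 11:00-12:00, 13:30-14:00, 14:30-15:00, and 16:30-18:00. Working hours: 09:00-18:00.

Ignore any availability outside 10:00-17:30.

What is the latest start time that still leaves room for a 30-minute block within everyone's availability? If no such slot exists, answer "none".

15:30

Jun free within 09:00–18:00: 09:30–10:00, 10:30–11:00, 12:00–13:30, 14:00–14:30, 15:00–16:30.
Diego ∩ Jun: 09:30–10:00, 12:30–13:00, 14:00–14:30, 15:00–16:00.
Restricted to 10:00–17:30: 12:30–13:00, 14:00–14:30, 15:00–16:00.
Windows ≥ 30 min: 12:30–13:00, 14:00–14:30, 15:00–16:00.
Latest start in the last window 15:00–16:00 is 16:00 − 30 min = 15:30.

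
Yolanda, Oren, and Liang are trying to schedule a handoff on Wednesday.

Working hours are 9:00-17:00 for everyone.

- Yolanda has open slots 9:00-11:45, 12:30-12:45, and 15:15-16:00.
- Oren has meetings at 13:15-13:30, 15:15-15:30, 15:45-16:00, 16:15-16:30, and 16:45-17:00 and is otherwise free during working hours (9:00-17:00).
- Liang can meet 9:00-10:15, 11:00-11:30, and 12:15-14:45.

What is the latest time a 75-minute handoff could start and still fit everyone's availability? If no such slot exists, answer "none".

09:00

Oren free within 09:00–17:00: 09:00–13:15, 13:30–15:15, 15:30–15:45, 16:00–16:15, 16:30–16:45.
Yolanda ∩ Oren: 09:00–11:45, 12:30–12:45, 15:30–15:45.
Yolanda ∩ Oren ∩ Liang: 09:00–10:15, 11:00–11:30, 12:30–12:45.
Windows ≥ 75 min: 09:00–10:15.
Latest start in the last window 09:00–10:15 is 10:15 − 75 min = 09:00.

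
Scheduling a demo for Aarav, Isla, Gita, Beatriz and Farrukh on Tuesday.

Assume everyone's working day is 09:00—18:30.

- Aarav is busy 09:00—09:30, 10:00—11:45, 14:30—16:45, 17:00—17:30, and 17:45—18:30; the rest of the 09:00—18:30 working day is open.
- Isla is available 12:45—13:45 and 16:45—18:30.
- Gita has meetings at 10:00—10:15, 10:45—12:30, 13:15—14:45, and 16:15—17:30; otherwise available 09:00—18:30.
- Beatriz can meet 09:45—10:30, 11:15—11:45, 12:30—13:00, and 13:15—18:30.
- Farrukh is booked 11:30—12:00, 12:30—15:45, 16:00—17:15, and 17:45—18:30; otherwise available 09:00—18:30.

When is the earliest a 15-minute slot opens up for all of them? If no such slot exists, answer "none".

17:30

Aarav free within 09:00–18:30: 09:30–10:00, 11:45–14:30, 16:45–17:00, 17:30–17:45.
Gita free within 09:00–18:30: 09:00–10:00, 10:15–10:45, 12:30–13:15, 14:45–16:15, 17:30–18:30.
Farrukh free within 09:00–18:30: 09:00–11:30, 12:00–12:30, 15:45–16:00, 17:15–17:45.
Aarav ∩ Isla: 12:45–13:45, 16:45–17:00, 17:30–17:45.
Aarav ∩ Isla ∩ Gita: 12:45–13:15, 17:30–17:45.
Aarav ∩ Isla ∩ Gita ∩ Beatriz: 12:45–13:00, 17:30–17:45.
Aarav ∩ Isla ∩ Gita ∩ Beatriz ∩ Farrukh: 17:30–17:45.
Windows ≥ 15 min: 17:30–17:45.
Earliest such window starts at 17:30.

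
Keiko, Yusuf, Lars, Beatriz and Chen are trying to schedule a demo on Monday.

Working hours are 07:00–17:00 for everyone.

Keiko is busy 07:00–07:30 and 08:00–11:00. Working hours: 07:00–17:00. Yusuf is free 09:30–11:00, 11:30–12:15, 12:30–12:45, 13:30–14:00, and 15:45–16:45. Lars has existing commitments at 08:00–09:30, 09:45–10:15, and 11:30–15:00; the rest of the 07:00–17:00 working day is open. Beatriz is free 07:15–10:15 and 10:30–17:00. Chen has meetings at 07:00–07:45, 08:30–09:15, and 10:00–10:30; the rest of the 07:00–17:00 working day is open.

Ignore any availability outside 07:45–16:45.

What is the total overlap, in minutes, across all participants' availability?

Keiko free within 07:00–17:00: 07:30–08:00, 11:00–17:00.
Lars free within 07:00–17:00: 07:00–08:00, 09:30–09:45, 10:15–11:30, 15:00–17:00.
Chen free within 07:00–17:00: 07:45–08:30, 09:15–10:00, 10:30–17:00.
Keiko ∩ Yusuf: 11:30–12:15, 12:30–12:45, 13:30–14:00, 15:45–16:45.
Keiko ∩ Yusuf ∩ Lars: 15:45–16:45.
Keiko ∩ Yusuf ∩ Lars ∩ Beatriz: 15:45–16:45.
Keiko ∩ Yusuf ∩ Lars ∩ Beatriz ∩ Chen: 15:45–16:45.
Restricted to 07:45–16:45: 15:45–16:45.
Total common minutes: 60.

60 minutes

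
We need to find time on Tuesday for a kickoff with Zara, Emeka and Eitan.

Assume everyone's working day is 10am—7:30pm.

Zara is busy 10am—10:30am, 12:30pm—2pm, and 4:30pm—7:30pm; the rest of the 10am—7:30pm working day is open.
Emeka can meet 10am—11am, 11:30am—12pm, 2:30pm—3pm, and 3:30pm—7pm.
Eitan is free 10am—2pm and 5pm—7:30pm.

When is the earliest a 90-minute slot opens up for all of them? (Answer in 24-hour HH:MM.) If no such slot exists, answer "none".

none

Zara free within 10:00–19:30: 10:30–12:30, 14:00–16:30.
Zara ∩ Emeka: 10:30–11:00, 11:30–12:00, 14:30–15:00, 15:30–16:30.
Zara ∩ Emeka ∩ Eitan: 10:30–11:00, 11:30–12:00.
Windows ≥ 90 min: (none).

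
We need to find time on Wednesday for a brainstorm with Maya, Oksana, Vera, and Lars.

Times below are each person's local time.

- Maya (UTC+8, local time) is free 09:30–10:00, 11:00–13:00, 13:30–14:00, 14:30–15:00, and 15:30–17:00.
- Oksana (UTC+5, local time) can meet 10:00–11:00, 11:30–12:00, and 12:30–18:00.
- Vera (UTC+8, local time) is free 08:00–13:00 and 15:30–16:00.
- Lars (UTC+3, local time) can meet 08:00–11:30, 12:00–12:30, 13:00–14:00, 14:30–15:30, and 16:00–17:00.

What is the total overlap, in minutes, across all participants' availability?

30 minutes

Maya → UTC: 01:30–02:00, 03:00–05:00, 05:30–06:00, 06:30–07:00, 07:30–09:00.
Oksana → UTC: 05:00–06:00, 06:30–07:00, 07:30–13:00.
Vera → UTC: 00:00–05:00, 07:30–08:00.
Lars → UTC: 05:00–08:30, 09:00–09:30, 10:00–11:00, 11:30–12:30, 13:00–14:00.
Maya ∩ Oksana: 05:30–06:00, 06:30–07:00, 07:30–09:00.
Maya ∩ Oksana ∩ Vera: 07:30–08:00.
Maya ∩ Oksana ∩ Vera ∩ Lars: 07:30–08:00.
Total common minutes: 30.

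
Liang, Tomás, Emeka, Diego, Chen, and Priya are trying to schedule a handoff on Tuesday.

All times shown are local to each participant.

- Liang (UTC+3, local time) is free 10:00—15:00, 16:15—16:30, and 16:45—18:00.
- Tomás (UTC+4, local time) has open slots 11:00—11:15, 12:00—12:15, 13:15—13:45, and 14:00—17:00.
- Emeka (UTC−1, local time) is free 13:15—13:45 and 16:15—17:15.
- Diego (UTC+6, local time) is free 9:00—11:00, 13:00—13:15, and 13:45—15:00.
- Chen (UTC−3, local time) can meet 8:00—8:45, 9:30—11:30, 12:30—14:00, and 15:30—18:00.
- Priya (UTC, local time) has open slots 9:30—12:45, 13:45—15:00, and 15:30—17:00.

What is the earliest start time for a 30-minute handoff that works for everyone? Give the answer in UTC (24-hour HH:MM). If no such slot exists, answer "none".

Liang → UTC: 07:00–12:00, 13:15–13:30, 13:45–15:00.
Tomás → UTC: 07:00–07:15, 08:00–08:15, 09:15–09:45, 10:00–13:00.
Emeka → UTC: 14:15–14:45, 17:15–18:15.
Diego → UTC: 03:00–05:00, 07:00–07:15, 07:45–09:00.
Chen → UTC: 11:00–11:45, 12:30–14:30, 15:30–17:00, 18:30–21:00.
Priya → UTC: 09:30–12:45, 13:45–15:00, 15:30–17:00.
Liang ∩ Tomás: 07:00–07:15, 08:00–08:15, 09:15–09:45, 10:00–12:00.
Liang ∩ Tomás ∩ Emeka: (none).
Liang ∩ Tomás ∩ Emeka ∩ Diego: (none).
Liang ∩ Tomás ∩ Emeka ∩ Diego ∩ Chen: (none).
Liang ∩ Tomás ∩ Emeka ∩ Diego ∩ Chen ∩ Priya: (none).
Windows ≥ 30 min: (none).

none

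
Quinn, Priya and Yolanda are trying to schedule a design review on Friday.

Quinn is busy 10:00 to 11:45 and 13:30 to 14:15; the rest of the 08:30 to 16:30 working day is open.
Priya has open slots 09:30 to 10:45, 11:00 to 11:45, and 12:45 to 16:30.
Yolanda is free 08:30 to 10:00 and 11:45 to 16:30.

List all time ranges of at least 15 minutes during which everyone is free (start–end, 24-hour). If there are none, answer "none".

Quinn free within 08:30–16:30: 08:30–10:00, 11:45–13:30, 14:15–16:30.
Quinn ∩ Priya: 09:30–10:00, 12:45–13:30, 14:15–16:30.
Quinn ∩ Priya ∩ Yolanda: 09:30–10:00, 12:45–13:30, 14:15–16:30.
Windows ≥ 15 min: 09:30–10:00, 12:45–13:30, 14:15–16:30.

09:30–10:00, 12:45–13:30, 14:15–16:30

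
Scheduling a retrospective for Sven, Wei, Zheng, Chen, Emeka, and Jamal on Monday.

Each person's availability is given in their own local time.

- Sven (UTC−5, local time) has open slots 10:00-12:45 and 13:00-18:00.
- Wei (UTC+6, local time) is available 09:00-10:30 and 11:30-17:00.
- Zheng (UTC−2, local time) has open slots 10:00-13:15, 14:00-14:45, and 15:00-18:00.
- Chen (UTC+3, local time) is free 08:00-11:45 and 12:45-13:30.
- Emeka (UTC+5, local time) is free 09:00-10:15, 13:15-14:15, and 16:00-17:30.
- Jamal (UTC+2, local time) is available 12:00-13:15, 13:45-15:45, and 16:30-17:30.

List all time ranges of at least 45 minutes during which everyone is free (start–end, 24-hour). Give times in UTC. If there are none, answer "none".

none

Sven → UTC: 15:00–17:45, 18:00–23:00.
Wei → UTC: 03:00–04:30, 05:30–11:00.
Zheng → UTC: 12:00–15:15, 16:00–16:45, 17:00–20:00.
Chen → UTC: 05:00–08:45, 09:45–10:30.
Emeka → UTC: 04:00–05:15, 08:15–09:15, 11:00–12:30.
Jamal → UTC: 10:00–11:15, 11:45–13:45, 14:30–15:30.
Sven ∩ Wei: (none).
Sven ∩ Wei ∩ Zheng: (none).
Sven ∩ Wei ∩ Zheng ∩ Chen: (none).
Sven ∩ Wei ∩ Zheng ∩ Chen ∩ Emeka: (none).
Sven ∩ Wei ∩ Zheng ∩ Chen ∩ Emeka ∩ Jamal: (none).
Windows ≥ 45 min: (none).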